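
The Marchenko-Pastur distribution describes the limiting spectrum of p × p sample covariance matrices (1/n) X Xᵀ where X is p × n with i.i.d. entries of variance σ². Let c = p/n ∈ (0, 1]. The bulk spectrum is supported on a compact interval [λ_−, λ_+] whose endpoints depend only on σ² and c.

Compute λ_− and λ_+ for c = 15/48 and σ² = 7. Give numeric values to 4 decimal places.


c = 15/48 = 0.312500; √c = 0.559017.
λ_− = σ² (1 − √c)² = 7 · (1 − 0.559017)² = 7 · (0.440983)² = 1.361262.
λ_+ = σ² (1 + √c)² = 7 · (1 + 0.559017)² = 7 · (1.559017)² = 17.013738.

Rounded to 4 decimal places: λ_− ≈ 1.3613, λ_+ ≈ 17.0137.


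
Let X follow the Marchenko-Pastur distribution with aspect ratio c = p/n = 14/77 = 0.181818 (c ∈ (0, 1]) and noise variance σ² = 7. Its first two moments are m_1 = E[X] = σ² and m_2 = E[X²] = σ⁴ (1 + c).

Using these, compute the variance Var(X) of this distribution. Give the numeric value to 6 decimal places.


m_1 = E[X] = σ² = 7, so m_1² = 49.
m_2 = E[X²] = σ⁴ (1 + c) = 49 · (1 + 0.181818) = 49 · 1.181818 = 57.909091.
(Note m_2 − m_1² simplifies to c · σ⁴ = 0.181818 · 49.)

Var(X) = m_2 − m_1² = 57.909091 − 49 = 8.909091.


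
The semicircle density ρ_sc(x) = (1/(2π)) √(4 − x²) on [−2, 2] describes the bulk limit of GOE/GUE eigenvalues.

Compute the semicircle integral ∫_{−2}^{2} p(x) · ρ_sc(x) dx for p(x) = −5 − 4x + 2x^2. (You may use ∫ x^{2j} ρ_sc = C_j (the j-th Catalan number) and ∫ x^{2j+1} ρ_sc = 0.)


Write p(x) = Σ a_i x^i, split into monomials and integrate each against ρ_sc separately.
Using ∫ x^{2j} ρ_sc = C_j = (1/(j+1)) C(2j, j) (Catalan numbers) and ∫ x^{2j+1} ρ_sc = 0 (odd monomials vanish by symmetry):
  i = 0 (even): a_0 · C_{0} = -5 · 1 = -5
  i = 1 (odd): ∫ x^1 ρ_sc = 0 (vanishes)
  i = 2 (even): a_2 · C_{1} = 2 · 1 = 2

Summing the contributions: ∫_{−2}^{2} p(x) ρ_sc(x) dx = (-5) + 2 = -3.


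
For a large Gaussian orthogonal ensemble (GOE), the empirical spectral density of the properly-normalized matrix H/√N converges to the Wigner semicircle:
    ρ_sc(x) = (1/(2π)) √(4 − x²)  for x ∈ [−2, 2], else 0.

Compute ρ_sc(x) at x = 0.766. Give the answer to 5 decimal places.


ρ_sc(x) = (1/(2π)) √(4 − x²). With x = 0.766:
  4 − x² = 4 − (0.766)² = 4 − 0.586756 = 3.413244.
  √(4 − x²) = 1.847497.
  1/(2π) = 0.159155.
  ρ_sc(0.766) = 0.159155 · 1.847497 = 0.294038.

Rounded to 5 decimal places: ρ_sc(0.766) ≈ 0.29404.


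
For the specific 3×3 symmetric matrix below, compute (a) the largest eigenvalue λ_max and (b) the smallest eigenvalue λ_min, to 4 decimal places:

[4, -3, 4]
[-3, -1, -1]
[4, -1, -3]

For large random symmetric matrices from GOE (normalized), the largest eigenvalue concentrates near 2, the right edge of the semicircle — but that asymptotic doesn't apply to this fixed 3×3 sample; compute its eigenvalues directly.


Since M is real symmetric, all three eigenvalues are real; they are the roots of det(λI − M) = λ³ − (tr M) λ² + s λ − det M, where s is the sum of the principal 2×2 minors.
tr M = 4 + (-1) + (-3) = 0.
s = (4·(-1) − (-3)²) + (4·(-3) − 4²) + ((-1)·(-3) − (-1)²) = -13 + (-28) + 2 = -39.
det M (expand along row 1) = 4·2 − (-3)·13 + 4·7 = 75.
Characteristic polynomial: λ³ − 39λ − 75 = 0.
Substitute λ = y + (tr M)/3 = y + 0.000000 to remove the quadratic term: y³ + p·y + q = 0 with p = s − (tr M)²/3 = -39.000000 and q = −2(tr M)³/27 + (tr M)·s/3 − det M = -75.000000.
Three real roots ⇒ use the trigonometric (Viète) form: r = 2√(−p/3) = 7.211103, φ = arccos(3q/(p·r)) = arccos(0.800048) = 0.643421 rad.
y_k = r·cos(φ/3 − 2πk/3) for k = 0, 1, 2 gives y = 7.045886, -2.193801, -4.852085.
λ_k = y_k + 0.000000 gives λ = 7.0459, -2.1938, -4.8521 (check: the sum is 0.0000 = tr M).

Hence λ_max = 7.0459 and λ_min = -4.8521.


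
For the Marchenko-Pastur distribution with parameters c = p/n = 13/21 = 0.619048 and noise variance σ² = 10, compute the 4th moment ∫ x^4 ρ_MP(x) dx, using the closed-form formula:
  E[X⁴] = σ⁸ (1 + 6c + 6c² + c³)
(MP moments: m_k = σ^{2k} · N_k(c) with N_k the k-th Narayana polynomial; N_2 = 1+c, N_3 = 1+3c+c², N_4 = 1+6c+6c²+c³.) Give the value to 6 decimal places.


E[X⁴] = σ⁸ (1 + 6c + 6c² + c³) (fourth MP moment). With σ² = 10 (so σ⁸ = 10000) and c = 13/21 = 0.619048: E[X⁴] = 10000 · (1 + 6·0.619048 + 6·(0.619048)² + (0.619048)³) = 10000 · 7.250837.

So E[X^4] = 72508.368427.


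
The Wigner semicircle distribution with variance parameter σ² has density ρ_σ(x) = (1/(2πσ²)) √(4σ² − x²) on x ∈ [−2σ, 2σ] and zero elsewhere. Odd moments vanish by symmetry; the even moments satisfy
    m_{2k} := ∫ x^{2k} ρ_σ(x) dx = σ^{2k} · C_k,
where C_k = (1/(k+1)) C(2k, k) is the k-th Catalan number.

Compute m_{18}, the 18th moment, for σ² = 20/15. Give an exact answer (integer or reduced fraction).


By the scaled semicircle moment identity, m_{2k} = σ^{2k} · C_k with k = 9.
C_9 = (1/(k+1)) · C(2k, k) = (1/10) · C(18, 9) = (1/10) · 48620 = 4862.
σ^{2k} = (σ²)^k = (20/15)^9 = 262144/19683.

Therefore m_{18} = σ^{18} · C_9 = (262144/19683) · 4862 = 1274544128/19683.


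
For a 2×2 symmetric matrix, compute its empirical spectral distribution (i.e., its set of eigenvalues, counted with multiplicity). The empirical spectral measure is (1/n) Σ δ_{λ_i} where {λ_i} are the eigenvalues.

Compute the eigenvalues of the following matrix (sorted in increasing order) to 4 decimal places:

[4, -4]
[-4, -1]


Since M is real symmetric, both eigenvalues are real; they are the roots of det(λI − M) = λ² − (tr M) λ + det M.
tr M = 4 + (-1) = 3.
det M = 4·(-1) − (-4)² = -4 − 16 = -20.
Characteristic polynomial: λ² − 3λ − 20 = 0.
Discriminant Δ = (tr M)² − 4·det M = 9 − (-80) = 89; √Δ = 9.433981.
λ = (tr M ± √Δ)/2 = (3 ± 9.433981)/2, giving (tr M − √Δ)/2 = -3.2170 and (tr M + √Δ)/2 = 6.2170.

Eigenvalues sorted in increasing order: [-3.2170, 6.2170].


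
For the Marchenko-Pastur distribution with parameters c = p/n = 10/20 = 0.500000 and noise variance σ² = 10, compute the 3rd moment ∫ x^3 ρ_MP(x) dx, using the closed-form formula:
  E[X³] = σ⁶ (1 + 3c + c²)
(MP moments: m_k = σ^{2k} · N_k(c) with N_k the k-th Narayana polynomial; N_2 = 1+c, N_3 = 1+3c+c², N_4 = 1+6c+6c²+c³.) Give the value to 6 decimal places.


E[X³] = σ⁶ (1 + 3c + c²) (third MP moment). With σ² = 10 (so σ⁶ = 1000) and c = 10/20 = 0.500000: E[X³] = 1000 · (1 + 3·0.500000 + (0.500000)²) = 1000 · 2.750000.

So E[X^3] = 2750.000000.


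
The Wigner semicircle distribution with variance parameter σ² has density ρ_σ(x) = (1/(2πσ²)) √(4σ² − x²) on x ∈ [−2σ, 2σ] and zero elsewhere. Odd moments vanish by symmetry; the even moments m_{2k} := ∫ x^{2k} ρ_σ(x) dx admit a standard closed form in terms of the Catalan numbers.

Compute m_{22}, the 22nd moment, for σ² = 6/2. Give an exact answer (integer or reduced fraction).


By the scaled semicircle moment identity, m_{2k} = σ^{2k} · C_k with k = 11.
C_11 = (1/(k+1)) · C(2k, k) = (1/12) · C(22, 11) = (1/12) · 705432 = 58786.
σ^{2k} = (σ²)^k = (6/2)^11 = 177147.

Therefore m_{22} = σ^{22} · C_11 = 177147 · 58786 = 10413763542.


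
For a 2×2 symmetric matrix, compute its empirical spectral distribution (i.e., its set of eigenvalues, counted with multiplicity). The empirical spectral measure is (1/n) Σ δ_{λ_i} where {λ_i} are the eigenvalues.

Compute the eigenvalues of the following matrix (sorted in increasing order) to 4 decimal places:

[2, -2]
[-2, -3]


Since M is real symmetric, both eigenvalues are real; they are the roots of det(λI − M) = λ² − (tr M) λ + det M.
tr M = 2 + (-3) = -1.
det M = 2·(-3) − (-2)² = -6 − 4 = -10.
Characteristic polynomial: λ² + λ − 10 = 0.
Discriminant Δ = (tr M)² − 4·det M = 1 − (-40) = 41; √Δ = 6.403124.
λ = (tr M ± √Δ)/2 = (-1 ± 6.403124)/2, giving (tr M − √Δ)/2 = -3.7016 and (tr M + √Δ)/2 = 2.7016.

Eigenvalues sorted in increasing order: [-3.7016, 2.7016].


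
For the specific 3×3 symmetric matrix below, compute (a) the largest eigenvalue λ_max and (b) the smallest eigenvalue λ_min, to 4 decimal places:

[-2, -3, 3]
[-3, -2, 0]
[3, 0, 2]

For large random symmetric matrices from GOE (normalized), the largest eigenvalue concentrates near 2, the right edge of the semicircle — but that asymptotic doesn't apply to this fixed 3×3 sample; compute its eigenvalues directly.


Since M is real symmetric, all three eigenvalues are real; they are the roots of det(λI − M) = λ³ − (tr M) λ² + s λ − det M, where s is the sum of the principal 2×2 minors.
tr M = -2 + (-2) + 2 = -2.
s = ((-2)·(-2) − (-3)²) + ((-2)·2 − 3²) + ((-2)·2 − 0²) = -5 + (-13) + (-4) = -22.
det M (expand along row 1) = (-2)·(-4) − (-3)·(-6) + 3·6 = 8.
Characteristic polynomial: λ³ + 2λ² − 22λ − 8 = 0.
Substitute λ = y + (tr M)/3 = y − 0.666667 to remove the quadratic term: y³ + p·y + q = 0 with p = s − (tr M)²/3 = -23.333333 and q = −2(tr M)³/27 + (tr M)·s/3 − det M = 7.259259.
Three real roots ⇒ use the trigonometric (Viète) form: r = 2√(−p/3) = 5.577734, φ = arccos(3q/(p·r)) = arccos(-0.167332) = 1.738919 rad.
y_k = r·cos(φ/3 − 2πk/3) for k = 0, 1, 2 gives y = 4.666667, 0.312418, -4.979085.
λ_k = y_k − 0.666667 gives λ = 4.0000, -0.3542, -5.6458 (check: the sum is -2.0000 = tr M).

Hence λ_max = 4.0000 and λ_min = -5.6458.


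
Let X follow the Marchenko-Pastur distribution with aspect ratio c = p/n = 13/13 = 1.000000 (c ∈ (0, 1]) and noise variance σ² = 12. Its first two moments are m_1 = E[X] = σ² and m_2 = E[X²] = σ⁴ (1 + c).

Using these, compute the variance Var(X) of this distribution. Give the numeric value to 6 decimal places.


m_1 = E[X] = σ² = 12, so m_1² = 144.
m_2 = E[X²] = σ⁴ (1 + c) = 144 · (1 + 1.000000) = 144 · 2.000000 = 288.000000.
(Note m_2 − m_1² simplifies to c · σ⁴ = 1.000000 · 144.)

Var(X) = m_2 − m_1² = 288.000000 − 144 = 144.000000.


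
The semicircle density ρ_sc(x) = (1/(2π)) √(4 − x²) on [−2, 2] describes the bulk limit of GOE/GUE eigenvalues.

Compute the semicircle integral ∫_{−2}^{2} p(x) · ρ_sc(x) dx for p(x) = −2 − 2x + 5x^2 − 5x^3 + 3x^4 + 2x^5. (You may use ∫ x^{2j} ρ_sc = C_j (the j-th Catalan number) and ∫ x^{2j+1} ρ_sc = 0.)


Write p(x) = Σ a_i x^i, split into monomials and integrate each against ρ_sc separately.
Using ∫ x^{2j} ρ_sc = C_j = (1/(j+1)) C(2j, j) (Catalan numbers) and ∫ x^{2j+1} ρ_sc = 0 (odd monomials vanish by symmetry):
  i = 0 (even): a_0 · C_{0} = -2 · 1 = -2
  i = 1 (odd): ∫ x^1 ρ_sc = 0 (vanishes)
  i = 2 (even): a_2 · C_{1} = 5 · 1 = 5
  i = 3 (odd): ∫ x^3 ρ_sc = 0 (vanishes)
  i = 4 (even): a_4 · C_{2} = 3 · 2 = 6
  i = 5 (odd): ∫ x^5 ρ_sc = 0 (vanishes)

Summing the contributions: ∫_{−2}^{2} p(x) ρ_sc(x) dx = (-2) + 5 + 6 = 9.


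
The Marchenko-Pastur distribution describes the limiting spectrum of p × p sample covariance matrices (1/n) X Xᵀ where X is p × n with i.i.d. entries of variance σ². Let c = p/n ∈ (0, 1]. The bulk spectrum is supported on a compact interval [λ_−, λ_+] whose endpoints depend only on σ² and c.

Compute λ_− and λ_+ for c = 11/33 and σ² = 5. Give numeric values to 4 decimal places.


c = 11/33 = 0.333333; √c = 0.577350.
λ_− = σ² (1 − √c)² = 5 · (1 − 0.577350)² = 5 · (0.422650)² = 0.893164.
λ_+ = σ² (1 + √c)² = 5 · (1 + 0.577350)² = 5 · (1.577350)² = 12.440169.

Rounded to 4 decimal places: λ_− ≈ 0.8932, λ_+ ≈ 12.4402.


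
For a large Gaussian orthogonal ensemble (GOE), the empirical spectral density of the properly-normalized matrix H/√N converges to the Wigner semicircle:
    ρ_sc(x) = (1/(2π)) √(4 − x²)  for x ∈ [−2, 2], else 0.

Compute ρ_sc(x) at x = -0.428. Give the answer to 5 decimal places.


ρ_sc(x) = (1/(2π)) √(4 − x²). With x = -0.428:
  4 − x² = 4 − (-0.428)² = 4 − 0.183184 = 3.816816.
  √(4 − x²) = 1.953667.
  1/(2π) = 0.159155.
  ρ_sc(-0.428) = 0.159155 · 1.953667 = 0.310936.

Rounded to 5 decimal places: ρ_sc(-0.428) ≈ 0.31094.


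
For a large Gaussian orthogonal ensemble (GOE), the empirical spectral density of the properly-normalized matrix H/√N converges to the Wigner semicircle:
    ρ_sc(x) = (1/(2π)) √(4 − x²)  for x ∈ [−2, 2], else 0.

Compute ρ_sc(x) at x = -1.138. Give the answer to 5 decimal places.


ρ_sc(x) = (1/(2π)) √(4 − x²). With x = -1.138:
  4 − x² = 4 − (-1.138)² = 4 − 1.295044 = 2.704956.
  √(4 − x²) = 1.644675.
  1/(2π) = 0.159155.
  ρ_sc(-1.138) = 0.159155 · 1.644675 = 0.261758.

Rounded to 5 decimal places: ρ_sc(-1.138) ≈ 0.26176.


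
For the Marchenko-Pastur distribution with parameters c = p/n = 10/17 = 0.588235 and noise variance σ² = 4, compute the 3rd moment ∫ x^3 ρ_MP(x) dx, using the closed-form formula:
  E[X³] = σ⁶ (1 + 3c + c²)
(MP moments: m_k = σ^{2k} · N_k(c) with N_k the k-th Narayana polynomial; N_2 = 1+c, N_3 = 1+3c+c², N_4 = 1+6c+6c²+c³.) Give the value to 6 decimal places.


E[X³] = σ⁶ (1 + 3c + c²) (third MP moment). With σ² = 4 (so σ⁶ = 64) and c = 10/17 = 0.588235: E[X³] = 64 · (1 + 3·0.588235 + (0.588235)²) = 64 · 3.110727.

So E[X^3] = 199.086505.


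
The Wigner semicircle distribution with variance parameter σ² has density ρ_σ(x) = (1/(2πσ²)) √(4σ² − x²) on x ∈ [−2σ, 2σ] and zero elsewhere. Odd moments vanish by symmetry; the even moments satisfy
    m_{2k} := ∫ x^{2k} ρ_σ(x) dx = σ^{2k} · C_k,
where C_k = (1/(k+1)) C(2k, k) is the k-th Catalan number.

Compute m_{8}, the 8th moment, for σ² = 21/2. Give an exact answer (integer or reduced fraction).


By the scaled semicircle moment identity, m_{2k} = σ^{2k} · C_k with k = 4.
C_4 = (1/(k+1)) · C(2k, k) = (1/5) · C(8, 4) = (1/5) · 70 = 14.
σ^{2k} = (σ²)^k = (21/2)^4 = 194481/16.

Therefore m_{8} = σ^{8} · C_4 = (194481/16) · 14 = 1361367/8.


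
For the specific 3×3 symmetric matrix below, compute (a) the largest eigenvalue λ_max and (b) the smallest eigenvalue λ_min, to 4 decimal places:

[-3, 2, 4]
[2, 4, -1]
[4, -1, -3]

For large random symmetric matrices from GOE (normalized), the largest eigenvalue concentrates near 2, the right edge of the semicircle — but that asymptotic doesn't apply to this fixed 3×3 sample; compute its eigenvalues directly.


Since M is real symmetric, all three eigenvalues are real; they are the roots of det(λI − M) = λ³ − (tr M) λ² + s λ − det M, where s is the sum of the principal 2×2 minors.
tr M = -3 + 4 + (-3) = -2.
s = ((-3)·4 − 2²) + ((-3)·(-3) − 4²) + (4·(-3) − (-1)²) = -16 + (-7) + (-13) = -36.
det M (expand along row 1) = (-3)·(-13) − 2·(-2) + 4·(-18) = -29.
Characteristic polynomial: λ³ + 2λ² − 36λ + 29 = 0.
Substitute λ = y + (tr M)/3 = y − 0.666667 to remove the quadratic term: y³ + p·y + q = 0 with p = s − (tr M)²/3 = -37.333333 and q = −2(tr M)³/27 + (tr M)·s/3 − det M = 53.592593.
Three real roots ⇒ use the trigonometric (Viète) form: r = 2√(−p/3) = 7.055337, φ = arccos(3q/(p·r)) = arccos(-0.610396) = 2.227356 rad.
y_k = r·cos(φ/3 − 2πk/3) for k = 0, 1, 2 gives y = 5.198463, 1.531788, -6.730251.
λ_k = y_k − 0.666667 gives λ = 4.5318, 0.8651, -7.3969 (check: the sum is -2.0000 = tr M).

Hence λ_max = 4.5318 and λ_min = -7.3969.


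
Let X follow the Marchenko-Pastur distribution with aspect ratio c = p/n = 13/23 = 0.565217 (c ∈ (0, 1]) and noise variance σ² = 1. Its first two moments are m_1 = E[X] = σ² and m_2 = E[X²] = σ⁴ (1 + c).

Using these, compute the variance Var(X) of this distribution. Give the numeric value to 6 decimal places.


m_1 = E[X] = σ² = 1, so m_1² = 1.
m_2 = E[X²] = σ⁴ (1 + c) = 1 · (1 + 0.565217) = 1 · 1.565217 = 1.565217.
(Note m_2 − m_1² simplifies to c · σ⁴ = 0.565217 · 1.)

Var(X) = m_2 − m_1² = 1.565217 − 1 = 0.565217.


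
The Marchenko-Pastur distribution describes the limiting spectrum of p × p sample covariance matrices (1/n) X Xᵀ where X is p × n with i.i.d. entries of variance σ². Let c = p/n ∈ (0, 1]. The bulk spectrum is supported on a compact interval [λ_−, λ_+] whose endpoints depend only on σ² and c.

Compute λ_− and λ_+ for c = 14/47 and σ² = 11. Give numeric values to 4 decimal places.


c = 14/47 = 0.297872; √c = 0.545777.
λ_− = σ² (1 − √c)² = 11 · (1 − 0.545777)² = 11 · (0.454223)² = 2.269506.
λ_+ = σ² (1 + √c)² = 11 · (1 + 0.545777)² = 11 · (1.545777)² = 26.283686.

Rounded to 4 decimal places: λ_− ≈ 2.2695, λ_+ ≈ 26.2837.


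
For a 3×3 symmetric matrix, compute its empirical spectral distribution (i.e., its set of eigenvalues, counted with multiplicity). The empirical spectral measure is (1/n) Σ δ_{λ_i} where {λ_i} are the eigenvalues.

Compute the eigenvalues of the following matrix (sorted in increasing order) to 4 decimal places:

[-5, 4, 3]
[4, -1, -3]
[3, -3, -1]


Since M is real symmetric, all three eigenvalues are real; they are the roots of det(λI − M) = λ³ − (tr M) λ² + s λ − det M, where s is the sum of the principal 2×2 minors.
tr M = -5 + (-1) + (-1) = -7.
s = ((-5)·(-1) − 4²) + ((-5)·(-1) − 3²) + ((-1)·(-1) − (-3)²) = -11 + (-4) + (-8) = -23.
det M (expand along row 1) = (-5)·(-8) − 4·5 + 3·(-9) = -7.
Characteristic polynomial: λ³ + 7λ² − 23λ + 7 = 0.
Substitute λ = y + (tr M)/3 = y − 2.333333 to remove the quadratic term: y³ + p·y + q = 0 with p = s − (tr M)²/3 = -39.333333 and q = −2(tr M)³/27 + (tr M)·s/3 − det M = 86.074074.
Three real roots ⇒ use the trigonometric (Viète) form: r = 2√(−p/3) = 7.241854, φ = arccos(3q/(p·r)) = arccos(-0.906532) = 2.705791 rad.
y_k = r·cos(φ/3 − 2πk/3) for k = 0, 1, 2 gives y = 4.490650, 2.674927, -7.165577.
λ_k = y_k − 2.333333 gives λ = 2.1573, 0.3416, -9.4989 (check: the sum is -7.0000 = tr M).

Eigenvalues sorted in increasing order: [-9.4989, 0.3416, 2.1573].


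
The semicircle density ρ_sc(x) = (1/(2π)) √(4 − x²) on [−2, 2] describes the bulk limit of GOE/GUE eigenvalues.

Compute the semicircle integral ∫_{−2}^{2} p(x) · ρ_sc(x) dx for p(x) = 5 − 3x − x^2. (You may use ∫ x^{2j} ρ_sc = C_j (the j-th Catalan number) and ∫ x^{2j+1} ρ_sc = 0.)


Write p(x) = Σ a_i x^i, split into monomials and integrate each against ρ_sc separately.
Using ∫ x^{2j} ρ_sc = C_j = (1/(j+1)) C(2j, j) (Catalan numbers) and ∫ x^{2j+1} ρ_sc = 0 (odd monomials vanish by symmetry):
  i = 0 (even): a_0 · C_{0} = 5 · 1 = 5
  i = 1 (odd): ∫ x^1 ρ_sc = 0 (vanishes)
  i = 2 (even): a_2 · C_{1} = -1 · 1 = -1

Summing the contributions: ∫_{−2}^{2} p(x) ρ_sc(x) dx = 5 + (-1) = 4.


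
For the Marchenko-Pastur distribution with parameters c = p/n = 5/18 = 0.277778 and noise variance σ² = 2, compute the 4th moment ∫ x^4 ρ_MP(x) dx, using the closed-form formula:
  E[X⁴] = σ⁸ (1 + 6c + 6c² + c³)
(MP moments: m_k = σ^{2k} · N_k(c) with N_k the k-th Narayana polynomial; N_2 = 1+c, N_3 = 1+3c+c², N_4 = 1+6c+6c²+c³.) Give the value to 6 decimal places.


E[X⁴] = σ⁸ (1 + 6c + 6c² + c³) (fourth MP moment). With σ² = 2 (so σ⁸ = 16) and c = 5/18 = 0.277778: E[X⁴] = 16 · (1 + 6·0.277778 + 6·(0.277778)² + (0.277778)³) = 16 · 3.151063.

So E[X^4] = 50.417010.


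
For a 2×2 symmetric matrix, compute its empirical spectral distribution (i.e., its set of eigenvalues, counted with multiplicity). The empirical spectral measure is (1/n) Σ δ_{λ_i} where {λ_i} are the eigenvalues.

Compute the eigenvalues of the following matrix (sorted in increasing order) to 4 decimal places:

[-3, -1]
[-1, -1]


Since M is real symmetric, both eigenvalues are real; they are the roots of det(λI − M) = λ² − (tr M) λ + det M.
tr M = -3 + (-1) = -4.
det M = (-3)·(-1) − (-1)² = 3 − 1 = 2.
Characteristic polynomial: λ² + 4λ + 2 = 0.
Discriminant Δ = (tr M)² − 4·det M = 16 − 8 = 8; √Δ = 2.828427.
λ = (tr M ± √Δ)/2 = (-4 ± 2.828427)/2, giving (tr M − √Δ)/2 = -3.4142 and (tr M + √Δ)/2 = -0.5858.

Eigenvalues sorted in increasing order: [-3.4142, -0.5858].


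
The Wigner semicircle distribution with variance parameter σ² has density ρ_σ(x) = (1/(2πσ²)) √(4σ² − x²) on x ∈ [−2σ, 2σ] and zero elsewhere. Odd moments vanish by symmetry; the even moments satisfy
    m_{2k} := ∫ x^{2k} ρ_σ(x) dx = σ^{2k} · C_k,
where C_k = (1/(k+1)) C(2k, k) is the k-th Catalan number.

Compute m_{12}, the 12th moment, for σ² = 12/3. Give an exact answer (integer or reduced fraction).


By the scaled semicircle moment identity, m_{2k} = σ^{2k} · C_k with k = 6.
C_6 = (1/(k+1)) · C(2k, k) = (1/7) · C(12, 6) = (1/7) · 924 = 132.
σ^{2k} = (σ²)^k = (12/3)^6 = 4096.

Therefore m_{12} = σ^{12} · C_6 = 4096 · 132 = 540672.


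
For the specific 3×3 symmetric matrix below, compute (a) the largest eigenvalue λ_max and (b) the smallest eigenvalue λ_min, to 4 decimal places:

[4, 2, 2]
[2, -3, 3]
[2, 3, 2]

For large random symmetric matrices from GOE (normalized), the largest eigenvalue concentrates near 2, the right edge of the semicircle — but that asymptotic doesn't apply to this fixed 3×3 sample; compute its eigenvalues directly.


Since M is real symmetric, all three eigenvalues are real; they are the roots of det(λI − M) = λ³ − (tr M) λ² + s λ − det M, where s is the sum of the principal 2×2 minors.
tr M = 4 + (-3) + 2 = 3.
s = (4·(-3) − 2²) + (4·2 − 2²) + ((-3)·2 − 3²) = -16 + 4 + (-15) = -27.
det M (expand along row 1) = 4·(-15) − 2·(-2) + 2·12 = -32.
Characteristic polynomial: λ³ − 3λ² − 27λ + 32 = 0.
Substitute λ = y + (tr M)/3 = y + 1.000000 to remove the quadratic term: y³ + p·y + q = 0 with p = s − (tr M)²/3 = -30.000000 and q = −2(tr M)³/27 + (tr M)·s/3 − det M = 3.000000.
Three real roots ⇒ use the trigonometric (Viète) form: r = 2√(−p/3) = 6.324555, φ = arccos(3q/(p·r)) = arccos(-0.047434) = 1.618248 rad.
y_k = r·cos(φ/3 − 2πk/3) for k = 0, 1, 2 gives y = 5.426524, 0.100033, -5.526557.
λ_k = y_k + 1.000000 gives λ = 6.4265, 1.1000, -4.5266 (check: the sum is 3.0000 = tr M).

Hence λ_max = 6.4265 and λ_min = -4.5266.


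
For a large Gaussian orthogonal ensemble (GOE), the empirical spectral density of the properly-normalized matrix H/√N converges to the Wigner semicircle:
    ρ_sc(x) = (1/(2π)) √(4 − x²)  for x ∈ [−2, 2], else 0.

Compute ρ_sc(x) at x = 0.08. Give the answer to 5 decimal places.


ρ_sc(x) = (1/(2π)) √(4 − x²). With x = 0.08:
  4 − x² = 4 − (0.08)² = 4 − 0.006400 = 3.993600.
  √(4 − x²) = 1.998399.
  1/(2π) = 0.159155.
  ρ_sc(0.08) = 0.159155 · 1.998399 = 0.318055.

Rounded to 5 decimal places: ρ_sc(0.08) ≈ 0.31806.


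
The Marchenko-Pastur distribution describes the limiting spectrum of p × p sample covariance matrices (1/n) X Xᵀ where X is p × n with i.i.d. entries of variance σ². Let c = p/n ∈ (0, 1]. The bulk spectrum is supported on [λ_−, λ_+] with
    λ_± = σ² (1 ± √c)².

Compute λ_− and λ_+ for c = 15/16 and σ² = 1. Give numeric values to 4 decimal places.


c = 15/16 = 0.937500; √c = 0.968246.
λ_− = σ² (1 − √c)² = 1 · (1 − 0.968246)² = 1 · (0.031754)² = 0.001008.
λ_+ = σ² (1 + √c)² = 1 · (1 + 0.968246)² = 1 · (1.968246)² = 3.873992.

Rounded to 4 decimal places: λ_− ≈ 0.0010, λ_+ ≈ 3.8740.


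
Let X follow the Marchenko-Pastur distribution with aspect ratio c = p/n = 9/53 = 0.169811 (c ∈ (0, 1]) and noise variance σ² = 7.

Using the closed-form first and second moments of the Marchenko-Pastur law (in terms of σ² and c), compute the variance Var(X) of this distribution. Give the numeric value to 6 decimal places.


Recall the MP moments m_1 = E[X] = σ² and m_2 = E[X²] = σ⁴ (1 + c).
m_1 = E[X] = σ² = 7, so m_1² = 49.
m_2 = E[X²] = σ⁴ (1 + c) = 49 · (1 + 0.169811) = 49 · 1.169811 = 57.320755.
(Note m_2 − m_1² simplifies to c · σ⁴ = 0.169811 · 49.)

Var(X) = m_2 − m_1² = 57.320755 − 49 = 8.320755.


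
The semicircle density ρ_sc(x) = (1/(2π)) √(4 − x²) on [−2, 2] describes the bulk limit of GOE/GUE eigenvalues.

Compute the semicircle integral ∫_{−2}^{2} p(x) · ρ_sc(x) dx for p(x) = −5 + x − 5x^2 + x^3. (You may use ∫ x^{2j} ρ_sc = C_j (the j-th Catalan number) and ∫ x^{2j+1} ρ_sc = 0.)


Write p(x) = Σ a_i x^i, split into monomials and integrate each against ρ_sc separately.
Using ∫ x^{2j} ρ_sc = C_j = (1/(j+1)) C(2j, j) (Catalan numbers) and ∫ x^{2j+1} ρ_sc = 0 (odd monomials vanish by symmetry):
  i = 0 (even): a_0 · C_{0} = -5 · 1 = -5
  i = 1 (odd): ∫ x^1 ρ_sc = 0 (vanishes)
  i = 2 (even): a_2 · C_{1} = -5 · 1 = -5
  i = 3 (odd): ∫ x^3 ρ_sc = 0 (vanishes)

Summing the contributions: ∫_{−2}^{2} p(x) ρ_sc(x) dx = (-5) + (-5) = -10.


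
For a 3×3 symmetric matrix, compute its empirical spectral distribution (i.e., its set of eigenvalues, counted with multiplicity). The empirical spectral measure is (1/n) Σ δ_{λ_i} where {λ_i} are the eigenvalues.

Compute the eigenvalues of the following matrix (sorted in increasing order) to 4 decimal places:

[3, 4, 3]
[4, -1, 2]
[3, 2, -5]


Since M is real symmetric, all three eigenvalues are real; they are the roots of det(λI − M) = λ³ − (tr M) λ² + s λ − det M, where s is the sum of the principal 2×2 minors.
tr M = 3 + (-1) + (-5) = -3.
s = (3·(-1) − 4²) + (3·(-5) − 3²) + ((-1)·(-5) − 2²) = -19 + (-24) + 1 = -42.
det M (expand along row 1) = 3·1 − 4·(-26) + 3·11 = 140.
Characteristic polynomial: λ³ + 3λ² − 42λ − 140 = 0.
Substitute λ = y + (tr M)/3 = y − 1.000000 to remove the quadratic term: y³ + p·y + q = 0 with p = s − (tr M)²/3 = -45.000000 and q = −2(tr M)³/27 + (tr M)·s/3 − det M = -96.000000.
Three real roots ⇒ use the trigonometric (Viète) form: r = 2√(−p/3) = 7.745967, φ = arccos(3q/(p·r)) = arccos(0.826236) = 0.598403 rad.
y_k = r·cos(φ/3 − 2πk/3) for k = 0, 1, 2 gives y = 7.592381, -2.466977, -5.125404.
λ_k = y_k − 1.000000 gives λ = 6.5924, -3.4670, -6.1254 (check: the sum is -3.0000 = tr M).

Eigenvalues sorted in increasing order: [-6.1254, -3.4670, 6.5924].


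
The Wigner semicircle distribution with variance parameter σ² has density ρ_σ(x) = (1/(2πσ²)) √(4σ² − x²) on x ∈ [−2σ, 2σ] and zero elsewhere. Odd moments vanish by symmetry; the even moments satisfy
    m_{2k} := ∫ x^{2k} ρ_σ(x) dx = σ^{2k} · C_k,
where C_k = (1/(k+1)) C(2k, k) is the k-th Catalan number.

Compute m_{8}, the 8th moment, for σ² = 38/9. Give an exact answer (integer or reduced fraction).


By the scaled semicircle moment identity, m_{2k} = σ^{2k} · C_k with k = 4.
C_4 = (1/(k+1)) · C(2k, k) = (1/5) · C(8, 4) = (1/5) · 70 = 14.
σ^{2k} = (σ²)^k = (38/9)^4 = 2085136/6561.

Therefore m_{8} = σ^{8} · C_4 = (2085136/6561) · 14 = 29191904/6561.


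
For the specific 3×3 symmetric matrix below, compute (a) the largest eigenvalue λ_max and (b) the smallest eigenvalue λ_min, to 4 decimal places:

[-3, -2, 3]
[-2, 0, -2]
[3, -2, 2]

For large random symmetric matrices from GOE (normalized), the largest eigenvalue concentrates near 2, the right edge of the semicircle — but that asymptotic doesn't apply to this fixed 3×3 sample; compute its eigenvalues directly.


Since M is real symmetric, all three eigenvalues are real; they are the roots of det(λI − M) = λ³ − (tr M) λ² + s λ − det M, where s is the sum of the principal 2×2 minors.
tr M = -3 + 0 + 2 = -1.
s = ((-3)·0 − (-2)²) + ((-3)·2 − 3²) + (0·2 − (-2)²) = -4 + (-15) + (-4) = -23.
det M (expand along row 1) = (-3)·(-4) − (-2)·2 + 3·4 = 28.
Characteristic polynomial: λ³ + λ² − 23λ − 28 = 0.
Substitute λ = y + (tr M)/3 = y − 0.333333 to remove the quadratic term: y³ + p·y + q = 0 with p = s − (tr M)²/3 = -23.333333 and q = −2(tr M)³/27 + (tr M)·s/3 − det M = -20.259259.
Three real roots ⇒ use the trigonometric (Viète) form: r = 2√(−p/3) = 5.577734, φ = arccos(3q/(p·r)) = arccos(0.466993) = 1.084909 rad.
y_k = r·cos(φ/3 − 2πk/3) for k = 0, 1, 2 gives y = 5.216961, -0.899438, -4.317522.
λ_k = y_k − 0.333333 gives λ = 4.8836, -1.2328, -4.6509 (check: the sum is -1.0000 = tr M).

Hence λ_max = 4.8836 and λ_min = -4.6509.


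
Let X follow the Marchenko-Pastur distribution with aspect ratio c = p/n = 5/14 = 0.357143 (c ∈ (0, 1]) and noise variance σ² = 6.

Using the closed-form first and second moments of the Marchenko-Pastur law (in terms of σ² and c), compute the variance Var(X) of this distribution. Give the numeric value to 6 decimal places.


Recall the MP moments m_1 = E[X] = σ² and m_2 = E[X²] = σ⁴ (1 + c).
m_1 = E[X] = σ² = 6, so m_1² = 36.
m_2 = E[X²] = σ⁴ (1 + c) = 36 · (1 + 0.357143) = 36 · 1.357143 = 48.857143.
(Note m_2 − m_1² simplifies to c · σ⁴ = 0.357143 · 36.)

Var(X) = m_2 − m_1² = 48.857143 − 36 = 12.857143.


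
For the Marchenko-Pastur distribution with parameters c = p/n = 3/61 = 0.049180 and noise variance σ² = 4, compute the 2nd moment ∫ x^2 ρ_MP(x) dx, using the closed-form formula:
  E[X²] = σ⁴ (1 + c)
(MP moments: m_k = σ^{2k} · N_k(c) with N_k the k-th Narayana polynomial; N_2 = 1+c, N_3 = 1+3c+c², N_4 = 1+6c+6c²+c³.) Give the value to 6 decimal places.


E[X²] = σ⁴ (1 + c) (second MP moment). With σ² = 4 (so σ⁴ = 16) and c = 3/61 = 0.049180: E[X²] = 16 · (1 + 0.049180) = 16 · 1.049180.

So E[X^2] = 16.786885.


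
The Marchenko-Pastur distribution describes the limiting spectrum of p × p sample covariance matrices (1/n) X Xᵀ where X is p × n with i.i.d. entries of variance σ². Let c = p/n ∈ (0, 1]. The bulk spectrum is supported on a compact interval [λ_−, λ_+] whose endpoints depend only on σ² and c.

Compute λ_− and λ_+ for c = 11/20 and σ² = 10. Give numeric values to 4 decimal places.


c = 11/20 = 0.550000; √c = 0.741620.
λ_− = σ² (1 − √c)² = 10 · (1 − 0.741620)² = 10 · (0.258380)² = 0.667603.
λ_+ = σ² (1 + √c)² = 10 · (1 + 0.741620)² = 10 · (1.741620)² = 30.332397.

Rounded to 4 decimal places: λ_− ≈ 0.6676, λ_+ ≈ 30.3324.


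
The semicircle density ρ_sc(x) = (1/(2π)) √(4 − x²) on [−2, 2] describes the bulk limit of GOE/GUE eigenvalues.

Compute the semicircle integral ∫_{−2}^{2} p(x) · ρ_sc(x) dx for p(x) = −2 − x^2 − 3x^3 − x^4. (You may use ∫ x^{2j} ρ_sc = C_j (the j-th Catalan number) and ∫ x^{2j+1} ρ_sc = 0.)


Write p(x) = Σ a_i x^i, split into monomials and integrate each against ρ_sc separately.
Using ∫ x^{2j} ρ_sc = C_j = (1/(j+1)) C(2j, j) (Catalan numbers) and ∫ x^{2j+1} ρ_sc = 0 (odd monomials vanish by symmetry):
  i = 0 (even): a_0 · C_{0} = -2 · 1 = -2
  i = 2 (even): a_2 · C_{1} = -1 · 1 = -1
  i = 3 (odd): ∫ x^3 ρ_sc = 0 (vanishes)
  i = 4 (even): a_4 · C_{2} = -1 · 2 = -2

Summing the contributions: ∫_{−2}^{2} p(x) ρ_sc(x) dx = (-2) + (-1) + (-2) = -5.


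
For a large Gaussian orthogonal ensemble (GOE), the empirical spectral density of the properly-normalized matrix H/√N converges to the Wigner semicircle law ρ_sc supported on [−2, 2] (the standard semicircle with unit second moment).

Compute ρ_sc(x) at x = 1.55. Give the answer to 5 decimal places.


ρ_sc(x) = (1/(2π)) √(4 − x²). With x = 1.55:
  4 − x² = 4 − (1.55)² = 4 − 2.402500 = 1.597500.
  √(4 − x²) = 1.263922.
  1/(2π) = 0.159155.
  ρ_sc(1.55) = 0.159155 · 1.263922 = 0.201160.

Rounded to 5 decimal places: ρ_sc(1.55) ≈ 0.20116.


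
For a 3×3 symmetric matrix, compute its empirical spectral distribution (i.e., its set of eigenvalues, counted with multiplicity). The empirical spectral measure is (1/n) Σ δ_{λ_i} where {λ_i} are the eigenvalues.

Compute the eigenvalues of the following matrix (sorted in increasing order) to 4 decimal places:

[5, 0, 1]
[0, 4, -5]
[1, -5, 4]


Since M is real symmetric, all three eigenvalues are real; they are the roots of det(λI − M) = λ³ − (tr M) λ² + s λ − det M, where s is the sum of the principal 2×2 minors.
tr M = 5 + 4 + 4 = 13.
s = (5·4 − 0²) + (5·4 − 1²) + (4·4 − (-5)²) = 20 + 19 + (-9) = 30.
det M (expand along row 1) = 5·(-9) − 0·5 + 1·(-4) = -49.
Characteristic polynomial: λ³ − 13λ² + 30λ + 49 = 0.
Substitute λ = y + (tr M)/3 = y + 4.333333 to remove the quadratic term: y³ + p·y + q = 0 with p = s − (tr M)²/3 = -26.333333 and q = −2(tr M)³/27 + (tr M)·s/3 − det M = 16.259259.
Three real roots ⇒ use the trigonometric (Viète) form: r = 2√(−p/3) = 5.925463, φ = arccos(3q/(p·r)) = arccos(-0.312604) = 1.888729 rad.
y_k = r·cos(φ/3 − 2πk/3) for k = 0, 1, 2 gives y = 4.789416, 0.626791, -5.416207.
λ_k = y_k + 4.333333 gives λ = 9.1227, 4.9601, -1.0829 (check: the sum is 13.0000 = tr M).

Eigenvalues sorted in increasing order: [-1.0829, 4.9601, 9.1227].


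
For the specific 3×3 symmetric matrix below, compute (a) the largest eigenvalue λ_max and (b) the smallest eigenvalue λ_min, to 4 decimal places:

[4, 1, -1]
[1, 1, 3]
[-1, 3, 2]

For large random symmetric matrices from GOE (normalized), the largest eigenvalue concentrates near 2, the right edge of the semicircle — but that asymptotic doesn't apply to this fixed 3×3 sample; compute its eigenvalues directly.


Since M is real symmetric, all three eigenvalues are real; they are the roots of det(λI − M) = λ³ − (tr M) λ² + s λ − det M, where s is the sum of the principal 2×2 minors.
tr M = 4 + 1 + 2 = 7.
s = (4·1 − 1²) + (4·2 − (-1)²) + (1·2 − 3²) = 3 + 7 + (-7) = 3.
det M (expand along row 1) = 4·(-7) − 1·5 + (-1)·4 = -37.
Characteristic polynomial: λ³ − 7λ² + 3λ + 37 = 0.
Substitute λ = y + (tr M)/3 = y + 2.333333 to remove the quadratic term: y³ + p·y + q = 0 with p = s − (tr M)²/3 = -13.333333 and q = −2(tr M)³/27 + (tr M)·s/3 − det M = 18.592593.
Three real roots ⇒ use the trigonometric (Viète) form: r = 2√(−p/3) = 4.216370, φ = arccos(3q/(p·r)) = arccos(-0.992165) = 3.016328 rad.
y_k = r·cos(φ/3 − 2πk/3) for k = 0, 1, 2 gives y = 2.258771, 1.953924, -4.212695.
λ_k = y_k + 2.333333 gives λ = 4.5921, 4.2873, -1.8794 (check: the sum is 7.0000 = tr M).

Hence λ_max = 4.5921 and λ_min = -1.8794.


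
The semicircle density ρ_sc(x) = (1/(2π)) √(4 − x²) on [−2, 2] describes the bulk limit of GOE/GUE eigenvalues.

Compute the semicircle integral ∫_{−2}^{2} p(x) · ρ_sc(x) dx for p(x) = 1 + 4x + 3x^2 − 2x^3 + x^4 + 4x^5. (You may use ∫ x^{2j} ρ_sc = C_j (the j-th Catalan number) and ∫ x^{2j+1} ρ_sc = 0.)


Write p(x) = Σ a_i x^i, split into monomials and integrate each against ρ_sc separately.
Using ∫ x^{2j} ρ_sc = C_j = (1/(j+1)) C(2j, j) (Catalan numbers) and ∫ x^{2j+1} ρ_sc = 0 (odd monomials vanish by symmetry):
  i = 0 (even): a_0 · C_{0} = 1 · 1 = 1
  i = 1 (odd): ∫ x^1 ρ_sc = 0 (vanishes)
  i = 2 (even): a_2 · C_{1} = 3 · 1 = 3
  i = 3 (odd): ∫ x^3 ρ_sc = 0 (vanishes)
  i = 4 (even): a_4 · C_{2} = 1 · 2 = 2
  i = 5 (odd): ∫ x^5 ρ_sc = 0 (vanishes)

Summing the contributions: ∫_{−2}^{2} p(x) ρ_sc(x) dx = 1 + 3 + 2 = 6.


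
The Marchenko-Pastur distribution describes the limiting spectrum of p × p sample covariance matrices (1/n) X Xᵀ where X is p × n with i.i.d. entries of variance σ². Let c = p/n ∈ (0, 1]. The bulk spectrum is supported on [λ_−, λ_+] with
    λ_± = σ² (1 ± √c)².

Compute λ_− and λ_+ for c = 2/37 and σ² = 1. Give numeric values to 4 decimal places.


c = 2/37 = 0.054054; √c = 0.232495.
λ_− = σ² (1 − √c)² = 1 · (1 − 0.232495)² = 1 · (0.767505)² = 0.589063.
λ_+ = σ² (1 + √c)² = 1 · (1 + 0.232495)² = 1 · (1.232495)² = 1.519045.

Rounded to 4 decimal places: λ_− ≈ 0.5891, λ_+ ≈ 1.5190.


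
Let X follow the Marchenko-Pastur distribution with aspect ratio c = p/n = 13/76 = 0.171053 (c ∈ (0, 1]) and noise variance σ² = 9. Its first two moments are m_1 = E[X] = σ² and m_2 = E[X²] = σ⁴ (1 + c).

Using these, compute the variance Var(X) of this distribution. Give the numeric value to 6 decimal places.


m_1 = E[X] = σ² = 9, so m_1² = 81.
m_2 = E[X²] = σ⁴ (1 + c) = 81 · (1 + 0.171053) = 81 · 1.171053 = 94.855263.
(Note m_2 − m_1² simplifies to c · σ⁴ = 0.171053 · 81.)

Var(X) = m_2 − m_1² = 94.855263 − 81 = 13.855263.


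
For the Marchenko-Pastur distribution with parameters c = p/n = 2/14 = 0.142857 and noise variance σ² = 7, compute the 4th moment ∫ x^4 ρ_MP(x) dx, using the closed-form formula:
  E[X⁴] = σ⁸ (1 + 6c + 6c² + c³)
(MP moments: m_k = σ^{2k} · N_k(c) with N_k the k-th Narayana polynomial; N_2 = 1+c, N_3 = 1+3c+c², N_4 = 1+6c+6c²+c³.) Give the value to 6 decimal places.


E[X⁴] = σ⁸ (1 + 6c + 6c² + c³) (fourth MP moment). With σ² = 7 (so σ⁸ = 2401) and c = 2/14 = 0.142857: E[X⁴] = 2401 · (1 + 6·0.142857 + 6·(0.142857)² + (0.142857)³) = 2401 · 1.982507.

So E[X^4] = 4760.000000.


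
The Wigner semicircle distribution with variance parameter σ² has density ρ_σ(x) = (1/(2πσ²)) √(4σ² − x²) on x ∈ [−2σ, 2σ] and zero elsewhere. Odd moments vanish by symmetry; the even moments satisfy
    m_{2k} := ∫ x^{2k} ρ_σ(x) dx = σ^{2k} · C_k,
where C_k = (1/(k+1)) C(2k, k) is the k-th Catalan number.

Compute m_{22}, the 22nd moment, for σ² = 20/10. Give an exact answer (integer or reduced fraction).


By the scaled semicircle moment identity, m_{2k} = σ^{2k} · C_k with k = 11.
C_11 = (1/(k+1)) · C(2k, k) = (1/12) · C(22, 11) = (1/12) · 705432 = 58786.
σ^{2k} = (σ²)^k = (20/10)^11 = 2048.

Therefore m_{22} = σ^{22} · C_11 = 2048 · 58786 = 120393728.


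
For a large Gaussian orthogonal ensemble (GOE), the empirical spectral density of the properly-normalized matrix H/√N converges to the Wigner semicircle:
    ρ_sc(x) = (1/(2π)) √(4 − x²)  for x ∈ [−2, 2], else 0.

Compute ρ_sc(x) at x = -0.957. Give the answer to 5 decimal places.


ρ_sc(x) = (1/(2π)) √(4 − x²). With x = -0.957:
  4 − x² = 4 − (-0.957)² = 4 − 0.915849 = 3.084151.
  √(4 − x²) = 1.756175.
  1/(2π) = 0.159155.
  ρ_sc(-0.957) = 0.159155 · 1.756175 = 0.279504.

Rounded to 5 decimal places: ρ_sc(-0.957) ≈ 0.27950.


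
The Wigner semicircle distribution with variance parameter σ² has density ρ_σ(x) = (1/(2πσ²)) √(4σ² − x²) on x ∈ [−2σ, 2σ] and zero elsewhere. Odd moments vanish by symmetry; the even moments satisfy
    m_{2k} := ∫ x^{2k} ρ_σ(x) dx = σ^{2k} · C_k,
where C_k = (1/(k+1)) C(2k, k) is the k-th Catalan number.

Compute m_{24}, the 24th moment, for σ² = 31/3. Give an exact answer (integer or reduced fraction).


By the scaled semicircle moment identity, m_{2k} = σ^{2k} · C_k with k = 12.
C_12 = (1/(k+1)) · C(2k, k) = (1/13) · C(24, 12) = (1/13) · 2704156 = 208012.
σ^{2k} = (σ²)^k = (31/3)^12 = 787662783788549761/531441.

Therefore m_{24} = σ^{24} · C_12 = (787662783788549761/531441) · 208012 = 163843310981423812885132/531441.


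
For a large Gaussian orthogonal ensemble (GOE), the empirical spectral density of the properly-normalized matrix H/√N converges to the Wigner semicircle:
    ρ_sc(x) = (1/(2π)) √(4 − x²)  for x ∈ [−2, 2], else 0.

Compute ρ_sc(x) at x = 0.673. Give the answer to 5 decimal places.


ρ_sc(x) = (1/(2π)) √(4 − x²). With x = 0.673:
  4 − x² = 4 − (0.673)² = 4 − 0.452929 = 3.547071.
  √(4 − x²) = 1.883367.
  1/(2π) = 0.159155.
  ρ_sc(0.673) = 0.159155 · 1.883367 = 0.299747.

Rounded to 5 decimal places: ρ_sc(0.673) ≈ 0.29975.


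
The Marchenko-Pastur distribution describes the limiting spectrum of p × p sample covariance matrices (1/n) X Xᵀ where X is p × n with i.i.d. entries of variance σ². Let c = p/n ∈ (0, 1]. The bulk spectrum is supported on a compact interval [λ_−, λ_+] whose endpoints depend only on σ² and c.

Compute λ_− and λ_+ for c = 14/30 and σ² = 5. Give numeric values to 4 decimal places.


c = 14/30 = 0.466667; √c = 0.683130.
λ_− = σ² (1 − √c)² = 5 · (1 − 0.683130)² = 5 · (0.316870)² = 0.502033.
λ_+ = σ² (1 + √c)² = 5 · (1 + 0.683130)² = 5 · (1.683130)² = 14.164634.

Rounded to 4 decimal places: λ_− ≈ 0.5020, λ_+ ≈ 14.1646.
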